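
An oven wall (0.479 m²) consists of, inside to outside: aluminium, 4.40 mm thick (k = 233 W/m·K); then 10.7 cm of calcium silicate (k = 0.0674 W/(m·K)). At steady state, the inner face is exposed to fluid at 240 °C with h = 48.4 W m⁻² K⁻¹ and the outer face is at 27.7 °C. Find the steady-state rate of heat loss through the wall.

Series thermal resistances, inner to outer:
  R_conv,in = 1/(hA) = 1/(48.4·0.479) = 0.04313 K/W
  R_aluminium = L/(kA) = 0.00440/(233·0.479) = 3.942×10^-5 K/W
  R_calcium silicate = L/(kA) = 0.107/(0.0674·0.479) = 3.314 K/W
ΣR = 0.04313 + 3.942×10^-5 + 3.314 = 3.357 K/W
Q = ΔT/ΣR = (240 °C − 27.7 °C)/3.357 = 63.2 W

Q = 63.2 W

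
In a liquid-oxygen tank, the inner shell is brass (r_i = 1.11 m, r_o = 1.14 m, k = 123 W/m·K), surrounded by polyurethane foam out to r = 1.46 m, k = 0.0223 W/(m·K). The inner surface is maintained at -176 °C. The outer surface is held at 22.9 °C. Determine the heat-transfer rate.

Q = 290 W

Treat each layer as a resistance in series:
  R_brass = (1/1.11 − 1/1.14)/(4πk) = 0.02371/(4π·123) = 1.534×10^-5 K/W
  R_polyurethane foam = (1/1.14 − 1/1.46)/(4πk) = 0.1923/(4π·0.0223) = 0.6861 K/W
ΣR = 1.534×10^-5 + 0.6861 = 0.6861 K/W
Q = ΔT/ΣR = (-176 °C − 22.9 °C)/0.6861 = -290 W
(Negative Q ⇒ heat flows inward; heat gain = 290 W.)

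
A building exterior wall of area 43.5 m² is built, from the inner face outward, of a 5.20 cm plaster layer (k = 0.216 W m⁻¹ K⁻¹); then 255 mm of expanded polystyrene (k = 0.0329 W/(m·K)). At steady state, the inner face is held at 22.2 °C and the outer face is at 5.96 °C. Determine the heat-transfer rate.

Q = 88.4 W

Resistance network (inner→outer):
  R_plaster = L/(kA) = 0.0520/(0.216·43.5) = 0.005534 K/W
  R_expanded polystyrene = L/(kA) = 0.255/(0.0329·43.5) = 0.1782 K/W
ΣR = 0.005534 + 0.1782 = 0.1837 K/W
Q = ΔT/ΣR = (22.2 °C − 5.96 °C)/0.1837 = 88.4 W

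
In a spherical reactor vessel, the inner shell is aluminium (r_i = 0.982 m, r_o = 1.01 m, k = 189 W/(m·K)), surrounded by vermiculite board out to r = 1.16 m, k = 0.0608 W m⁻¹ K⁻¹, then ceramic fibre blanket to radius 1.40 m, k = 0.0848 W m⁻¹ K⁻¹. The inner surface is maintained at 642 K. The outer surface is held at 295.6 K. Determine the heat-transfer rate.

Resistance network (inner→outer):
  R_aluminium = (1/0.982 − 1/1.01)/(4πk) = 0.02823/(4π·189) = 1.189×10^-5 K/W
  R_vermiculite board = (1/1.01 − 1/1.16)/(4πk) = 0.1280/(4π·0.0608) = 0.1676 K/W
  R_ceramic fibre blanket = (1/1.16 − 1/1.40)/(4πk) = 0.1478/(4π·0.0848) = 0.1387 K/W
ΣR = 1.189×10^-5 + 0.1676 + 0.1387 = 0.3063 K/W
Q = ΔT/ΣR = (642 K − 295.6 K)/0.3063 = 1130 W

Q = 1130 W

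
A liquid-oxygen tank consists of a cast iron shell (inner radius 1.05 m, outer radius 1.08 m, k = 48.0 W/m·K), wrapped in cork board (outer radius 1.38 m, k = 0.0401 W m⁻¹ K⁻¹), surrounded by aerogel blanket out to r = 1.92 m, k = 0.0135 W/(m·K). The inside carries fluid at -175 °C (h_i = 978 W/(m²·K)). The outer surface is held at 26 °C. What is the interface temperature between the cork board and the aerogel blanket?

Resistance network (inner→outer):
  R_conv,in = 1/(4πr²h) = 1/(4π·1.05²·978) = 7.380×10^-5 K/W
  R_cast iron = (1/1.05 − 1/1.08)/(4πk) = 0.02646/(4π·48.0) = 4.386×10^-5 K/W
  R_cork board = (1/1.08 − 1/1.38)/(4πk) = 0.2013/(4π·0.0401) = 0.3995 K/W
  R_aerogel blanket = (1/1.38 − 1/1.92)/(4πk) = 0.2038/(4π·0.0135) = 1.201 K/W
ΣR = 7.380×10^-5 + 4.386×10^-5 + 0.3995 + 1.201 = 1.601 K/W
Q = ΔT/ΣR = (-175 °C − 26 °C)/1.601 = -125.5 W
From the inner boundary to the cork board/aerogel blanket interface, ΣR_partial = 0.3996 K/W.
T_interface = T_in − Q·ΣR_partial = -175 °C − (-125.5)(0.3996) = -125 °C

T = -125 °C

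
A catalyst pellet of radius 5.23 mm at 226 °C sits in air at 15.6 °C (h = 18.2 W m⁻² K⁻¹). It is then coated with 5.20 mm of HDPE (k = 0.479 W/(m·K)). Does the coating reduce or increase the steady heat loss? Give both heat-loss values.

increases: 1.32 → 3.76 W

Critical radius for a sphere: r_cr = 2k/h = 0.0526 m = 5.26 cm.
Outer radius after coating: r₂ = 0.00523 + 0.00520 = 0.01043 m.
Since r₁ < r_cr and r₂ ≤ r_cr, the coating moves toward the maximum at r_cr — heat loss rises.
Bare: R = 1/(4πr₁²h) = 159.9 K/W; Q = 210.4/159.9 = 1.32 W.
Coated: R = R_cond + R_conv = 56.03 K/W; Q = 210.4/56.03 = 3.76 W.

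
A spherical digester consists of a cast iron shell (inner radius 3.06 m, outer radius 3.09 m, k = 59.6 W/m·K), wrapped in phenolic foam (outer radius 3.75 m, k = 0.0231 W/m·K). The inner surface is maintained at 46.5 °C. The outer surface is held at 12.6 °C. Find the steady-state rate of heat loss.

Treat each layer as a resistance in series:
  R_cast iron = (1/3.06 − 1/3.09)/(4πk) = 0.003173/(4π·59.6) = 4.236×10^-6 K/W
  R_phenolic foam = (1/3.09 − 1/3.75)/(4πk) = 0.05696/(4π·0.0231) = 0.1962 K/W
ΣR = 4.236×10^-6 + 0.1962 = 0.1962 K/W
Q = ΔT/ΣR = (46.5 °C − 12.6 °C)/0.1962 = 173 W

Q = 173 W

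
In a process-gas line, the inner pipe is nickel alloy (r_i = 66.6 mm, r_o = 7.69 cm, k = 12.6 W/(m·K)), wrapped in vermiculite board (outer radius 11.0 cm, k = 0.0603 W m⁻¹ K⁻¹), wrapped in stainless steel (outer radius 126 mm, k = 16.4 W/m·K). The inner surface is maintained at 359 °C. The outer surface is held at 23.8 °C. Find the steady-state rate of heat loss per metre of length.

Q' = 354 W/m

Series thermal resistances, inner to outer:
  R'_nickel alloy = ln(0.0769/0.0666)/(2πk) = 0.1438/(2π·12.6) = 0.001816 m·K/W
  R'_vermiculite board = ln(0.110/0.0769)/(2πk) = 0.3580/(2π·0.0603) = 0.9448 m·K/W
  R'_stainless steel = ln(0.126/0.110)/(2πk) = 0.1358/(2π·16.4) = 0.001318 m·K/W
ΣR = 0.001816 + 0.9448 + 0.001318 = 0.9479 m·K/W
Q' = ΔT/ΣR = (359 °C − 23.8 °C)/0.9479 = 354 W/m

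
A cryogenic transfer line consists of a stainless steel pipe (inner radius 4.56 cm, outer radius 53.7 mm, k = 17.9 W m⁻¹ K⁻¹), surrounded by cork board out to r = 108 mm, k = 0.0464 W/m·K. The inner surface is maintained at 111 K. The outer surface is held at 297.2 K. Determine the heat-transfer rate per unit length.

Q' = 77.6 W/m

Series thermal resistances, inner to outer:
  R'_stainless steel = ln(0.0537/0.0456)/(2πk) = 0.1635/(2π·17.9) = 0.001454 m·K/W
  R'_cork board = ln(0.108/0.0537)/(2πk) = 0.6987/(2π·0.0464) = 2.397 m·K/W
ΣR = 0.001454 + 2.397 = 2.398 m·K/W
Q' = ΔT/ΣR = (111 K − 297.2 K)/2.398 = -77.6 W/m
(Negative Q' ⇒ heat flows inward; heat gain = 77.6 W/m.)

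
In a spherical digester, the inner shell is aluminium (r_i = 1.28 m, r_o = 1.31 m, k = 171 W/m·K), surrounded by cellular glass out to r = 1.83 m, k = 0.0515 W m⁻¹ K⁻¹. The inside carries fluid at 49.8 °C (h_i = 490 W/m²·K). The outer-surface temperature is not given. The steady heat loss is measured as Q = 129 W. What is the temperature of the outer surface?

T_out = 6.55 °C

Sum the resistances:
  R_conv,in = 1/(4πr²h) = 1/(4π·1.28²·490) = 9.912×10^-5 K/W
  R_aluminium = (1/1.28 − 1/1.31)/(4πk) = 0.01789/(4π·171) = 8.326×10^-6 K/W
  R_cellular glass = (1/1.31 − 1/1.83)/(4πk) = 0.2169/(4π·0.0515) = 0.3352 K/W
ΣR = 0.3353 K/W
ΔT = Q·ΣR = 129 × 0.3353 = 43.25 K
Heat flows outward, so T_out = T_in − ΔT = 49.8 − 43.25 = 6.55 °C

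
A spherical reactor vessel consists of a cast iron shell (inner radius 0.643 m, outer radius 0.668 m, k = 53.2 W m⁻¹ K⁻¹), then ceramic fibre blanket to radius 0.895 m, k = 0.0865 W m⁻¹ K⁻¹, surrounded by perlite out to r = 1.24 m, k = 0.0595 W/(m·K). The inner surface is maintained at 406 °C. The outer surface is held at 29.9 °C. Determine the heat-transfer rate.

Q = 492 W

Treat each layer as a resistance in series:
  R_cast iron = (1/0.643 − 1/0.668)/(4πk) = 0.05820/(4π·53.2) = 8.706×10^-5 K/W
  R_ceramic fibre blanket = (1/0.668 − 1/0.895)/(4πk) = 0.3797/(4π·0.0865) = 0.3493 K/W
  R_perlite = (1/0.895 − 1/1.24)/(4πk) = 0.3109/(4π·0.0595) = 0.4158 K/W
ΣR = 8.706×10^-5 + 0.3493 + 0.4158 = 0.7652 K/W
Q = ΔT/ΣR = (406 °C − 29.9 °C)/0.7652 = 492 W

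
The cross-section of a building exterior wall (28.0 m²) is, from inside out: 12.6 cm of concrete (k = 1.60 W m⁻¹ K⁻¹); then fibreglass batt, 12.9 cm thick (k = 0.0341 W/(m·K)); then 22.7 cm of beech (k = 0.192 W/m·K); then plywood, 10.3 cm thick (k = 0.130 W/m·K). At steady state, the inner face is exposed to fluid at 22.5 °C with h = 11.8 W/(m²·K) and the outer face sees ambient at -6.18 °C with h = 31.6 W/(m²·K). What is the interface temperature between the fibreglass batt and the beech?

Treat each layer as a resistance in series:
  R_conv,in = 1/(hA) = 1/(11.8·28.0) = 0.003027 K/W
  R_concrete = L/(kA) = 0.126/(1.60·28.0) = 0.002812 K/W
  R_fibreglass batt = L/(kA) = 0.129/(0.0341·28.0) = 0.1351 K/W
  R_beech = L/(kA) = 0.227/(0.192·28.0) = 0.04222 K/W
  R_plywood = L/(kA) = 0.103/(0.130·28.0) = 0.02830 K/W
  R_conv,out = 1/(hA) = 1/(31.6·28.0) = 0.001130 K/W
ΣR = 0.003027 + 0.002812 + 0.1351 + 0.04222 + 0.02830 + 0.001130 = 0.2126 K/W
Q = ΔT/ΣR = (22.5 °C − -6.18 °C)/0.2126 = 134.9 W
From the inner boundary to the fibreglass batt/beech interface, ΣR_partial = 0.1409 K/W.
T_interface = T_in − Q·ΣR_partial = 22.5 °C − (134.9)(0.1409) = 3.49 °C

T = 3.49 °C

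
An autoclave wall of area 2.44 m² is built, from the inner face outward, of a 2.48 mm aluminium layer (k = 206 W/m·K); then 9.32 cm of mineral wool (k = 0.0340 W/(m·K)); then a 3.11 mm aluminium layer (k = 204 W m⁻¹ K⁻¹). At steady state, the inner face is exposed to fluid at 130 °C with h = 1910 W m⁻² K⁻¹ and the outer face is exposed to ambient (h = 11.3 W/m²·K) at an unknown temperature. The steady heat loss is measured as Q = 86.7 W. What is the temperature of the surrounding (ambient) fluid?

T_out = 29.4 °C

Series resistances:
  R_conv,in = 1/(hA) = 1/(1910·2.44) = 2.146×10^-4 K/W
  R_aluminium = L/(kA) = 0.00248/(206·2.44) = 4.934×10^-6 K/W
  R_mineral wool = L/(kA) = 0.0932/(0.0340·2.44) = 1.123 K/W
  R_aluminium = L/(kA) = 0.00311/(204·2.44) = 6.248×10^-6 K/W
  R_conv,out = 1/(hA) = 1/(11.3·2.44) = 0.03627 K/W
ΣR = 1.160 K/W
ΔT = Q·ΣR = 86.7 × 1.160 = 100.6 K
Heat flows outward, so T_out = T_in − ΔT = 130 − 100.6 = 29.4 °C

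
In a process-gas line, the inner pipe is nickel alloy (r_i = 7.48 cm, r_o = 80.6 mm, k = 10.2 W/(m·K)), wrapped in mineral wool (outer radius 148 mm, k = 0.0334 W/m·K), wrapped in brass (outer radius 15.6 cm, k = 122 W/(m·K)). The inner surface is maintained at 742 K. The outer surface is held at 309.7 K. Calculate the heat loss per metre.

Q' = 149 W/m

Treat each layer as a resistance in series:
  R'_nickel alloy = ln(0.0806/0.0748)/(2πk) = 0.07468/(2π·10.2) = 0.001165 m·K/W
  R'_mineral wool = ln(0.148/0.0806)/(2πk) = 0.6077/(2π·0.0334) = 2.896 m·K/W
  R'_brass = ln(0.156/0.148)/(2πk) = 0.05264/(2π·122) = 6.868×10^-5 m·K/W
ΣR = 0.001165 + 2.896 + 6.868×10^-5 = 2.897 m·K/W
Q' = ΔT/ΣR = (742 K − 309.7 K)/2.897 = 149 W/m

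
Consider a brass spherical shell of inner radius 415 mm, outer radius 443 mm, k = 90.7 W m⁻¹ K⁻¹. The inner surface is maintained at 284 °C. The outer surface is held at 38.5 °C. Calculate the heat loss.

Q = 4πk·ΔT/(1/r₁ − 1/r₂) = 4π × 90.7 × 245.5 / (1/0.415 − 1/0.443) = 1.84×10^6 W

Q = 1.84×10^6 W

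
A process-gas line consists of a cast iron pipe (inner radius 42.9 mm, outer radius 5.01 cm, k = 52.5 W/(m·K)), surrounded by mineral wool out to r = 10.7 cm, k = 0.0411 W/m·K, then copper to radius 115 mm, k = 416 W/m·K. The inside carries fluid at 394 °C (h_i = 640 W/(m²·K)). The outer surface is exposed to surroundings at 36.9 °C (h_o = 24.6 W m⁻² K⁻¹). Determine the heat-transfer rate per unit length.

Treat each layer as a resistance in series:
  R'_conv,in = 1/(2πr h) = 1/(2π·0.0429·640) = 0.005797 m·K/W
  R'_cast iron = ln(0.0501/0.0429)/(2πk) = 0.1551/(2π·52.5) = 4.703×10^-4 m·K/W
  R'_mineral wool = ln(0.107/0.0501)/(2πk) = 0.7588/(2π·0.0411) = 2.938 m·K/W
  R'_copper = ln(0.115/0.107)/(2πk) = 0.07210/(2π·416) = 2.759×10^-5 m·K/W
  R'_conv,out = 1/(2πr h) = 1/(2π·0.115·24.6) = 0.05626 m·K/W
ΣR = 0.005797 + 4.703×10^-4 + 2.938 + 2.759×10^-5 + 0.05626 = 3.001 m·K/W
Q' = ΔT/ΣR = (394 °C − 36.9 °C)/3.001 = 119 W/m

Q' = 119 W/m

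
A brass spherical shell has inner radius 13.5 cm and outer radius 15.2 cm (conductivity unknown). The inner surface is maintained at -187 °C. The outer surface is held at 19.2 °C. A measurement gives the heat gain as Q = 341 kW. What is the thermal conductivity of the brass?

k = 109 W/m·K

ΣR = ΔT/Q = |-187 − 19.2|/3.41×10^5 = 6.047×10^-4 K/W
(1/r₁−1/r₂)/(4πk) = 6.047×10^-4 ⇒ k = 0.8285/(4π·6.047×10^-4) = 109 W/m·K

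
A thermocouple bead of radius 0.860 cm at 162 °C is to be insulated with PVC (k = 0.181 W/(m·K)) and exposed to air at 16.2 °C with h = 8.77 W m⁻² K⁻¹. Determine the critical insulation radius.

For a sphere, r_cr = 2k_ins/h = 2·0.181/8.77 = 0.0413 m = 4.13 cm

r_cr = 4.13 cm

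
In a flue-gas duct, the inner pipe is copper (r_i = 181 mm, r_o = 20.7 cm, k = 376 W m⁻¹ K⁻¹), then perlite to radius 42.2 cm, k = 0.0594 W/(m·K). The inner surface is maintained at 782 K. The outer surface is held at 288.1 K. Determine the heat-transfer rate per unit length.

Q' = 259 W/m

Treat each layer as a resistance in series:
  R'_copper = ln(0.207/0.181)/(2πk) = 0.1342/(2π·376) = 5.681×10^-5 m·K/W
  R'_perlite = ln(0.422/0.207)/(2πk) = 0.7123/(2π·0.0594) = 1.908 m·K/W
ΣR = 5.681×10^-5 + 1.908 = 1.908 m·K/W
Q' = ΔT/ΣR = (782 K − 288.1 K)/1.908 = 259 W/m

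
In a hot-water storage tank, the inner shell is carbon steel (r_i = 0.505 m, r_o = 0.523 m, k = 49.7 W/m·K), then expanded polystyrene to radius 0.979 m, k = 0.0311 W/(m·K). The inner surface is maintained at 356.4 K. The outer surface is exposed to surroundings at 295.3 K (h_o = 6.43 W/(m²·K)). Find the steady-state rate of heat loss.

Treat each layer as a resistance in series:
  R_carbon steel = (1/0.505 − 1/0.523)/(4πk) = 0.06815/(4π·49.7) = 1.091×10^-4 K/W
  R_expanded polystyrene = (1/0.523 − 1/0.979)/(4πk) = 0.8906/(4π·0.0311) = 2.279 K/W
  R_conv,out = 1/(4πr²h) = 1/(4π·0.979²·6.43) = 0.01291 K/W
ΣR = 1.091×10^-4 + 2.279 + 0.01291 = 2.292 K/W
Q = ΔT/ΣR = (356.4 K − 295.3 K)/2.292 = 26.7 W

Q = 26.7 W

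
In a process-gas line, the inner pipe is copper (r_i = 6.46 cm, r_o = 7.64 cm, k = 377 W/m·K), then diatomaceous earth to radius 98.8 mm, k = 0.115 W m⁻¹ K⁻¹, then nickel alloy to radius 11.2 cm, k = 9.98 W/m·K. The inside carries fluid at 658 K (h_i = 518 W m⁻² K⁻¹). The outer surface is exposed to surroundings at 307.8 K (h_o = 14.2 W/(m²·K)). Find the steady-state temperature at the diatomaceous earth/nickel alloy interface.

T = 385 K

Resistance network (inner→outer):
  R'_conv,in = 1/(2πr h) = 1/(2π·0.0646·518) = 0.004756 m·K/W
  R'_copper = ln(0.0764/0.0646)/(2πk) = 0.1678/(2π·377) = 7.083×10^-5 m·K/W
  R'_diatomaceous earth = ln(0.0988/0.0764)/(2πk) = 0.2571/(2π·0.115) = 0.3558 m·K/W
  R'_nickel alloy = ln(0.112/0.0988)/(2πk) = 0.1254/(2π·9.98) = 0.002000 m·K/W
  R'_conv,out = 1/(2πr h) = 1/(2π·0.112·14.2) = 0.1001 m·K/W
ΣR = 0.004756 + 7.083×10^-5 + 0.3558 + 0.002000 + 0.1001 = 0.4627 m·K/W
Q' = ΔT/ΣR = (658 K − 307.8 K)/0.4627 = 756.9 W/m
From the inner boundary to the diatomaceous earth/nickel alloy interface, ΣR_partial = 0.3606 m·K/W.
T_interface = T_in − Q'·ΣR_partial = 658 K − (756.9)(0.3606) = 385 K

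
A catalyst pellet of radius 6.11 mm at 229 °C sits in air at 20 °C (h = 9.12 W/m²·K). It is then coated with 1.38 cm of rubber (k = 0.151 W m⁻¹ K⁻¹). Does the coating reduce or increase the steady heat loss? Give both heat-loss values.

Critical radius for a sphere: r_cr = 2k/h = 0.0331 m = 3.31 cm.
Outer radius after coating: r₂ = 0.00611 + 0.0138 = 0.01991 m.
Since r₁ < r_cr and r₂ ≤ r_cr, the coating moves toward the maximum at r_cr — heat loss rises.
Bare: R = 1/(4πr₁²h) = 233.7 K/W; Q = 209/233.7 = 0.894 W.
Coated: R = R_cond + R_conv = 81.79 K/W; Q = 209/81.79 = 2.56 W.

increases: 0.894 → 2.56 W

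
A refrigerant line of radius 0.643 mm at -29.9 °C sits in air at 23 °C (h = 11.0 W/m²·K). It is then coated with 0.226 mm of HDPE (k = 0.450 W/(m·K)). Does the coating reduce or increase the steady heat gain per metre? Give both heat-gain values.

increases: 2.35 → 3.16 W/m

Critical radius for a cylinder: r_cr = k/h = 0.0409 m = 4.09 cm.
Outer radius after coating: r₂ = 6.43×10^-4 + 2.26×10^-4 = 0.000869 m.
Since r₁ < r_cr and r₂ ≤ r_cr, the coating moves toward the maximum at r_cr — heat gain rises.
Bare: R = 1/(2πr₁h) = 22.50 m·K/W; Q = 52.9/22.50 = 2.35 W/m.
Coated: R = R_cond + R_conv = 16.76 m·K/W; Q = 52.9/16.76 = 3.16 W/m.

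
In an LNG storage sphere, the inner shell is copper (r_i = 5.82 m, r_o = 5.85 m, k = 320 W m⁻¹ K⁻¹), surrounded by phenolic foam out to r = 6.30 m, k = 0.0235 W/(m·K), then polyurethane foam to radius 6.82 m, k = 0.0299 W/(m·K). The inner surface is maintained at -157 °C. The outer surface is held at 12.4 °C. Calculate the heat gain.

Series thermal resistances, inner to outer:
  R_copper = (1/5.82 − 1/5.85)/(4πk) = 8.811×10^-4/(4π·320) = 2.191×10^-7 K/W
  R_phenolic foam = (1/5.85 − 1/6.30)/(4πk) = 0.01221/(4π·0.0235) = 0.04135 K/W
  R_polyurethane foam = (1/6.30 − 1/6.82)/(4πk) = 0.01210/(4π·0.0299) = 0.03221 K/W
ΣR = 2.191×10^-7 + 0.04135 + 0.03221 = 0.07356 K/W
Q = ΔT/ΣR = (-157 °C − 12.4 °C)/0.07356 = -2300 W
(Negative Q ⇒ heat flows inward; heat gain = 2300 W.)

Q = 2300 W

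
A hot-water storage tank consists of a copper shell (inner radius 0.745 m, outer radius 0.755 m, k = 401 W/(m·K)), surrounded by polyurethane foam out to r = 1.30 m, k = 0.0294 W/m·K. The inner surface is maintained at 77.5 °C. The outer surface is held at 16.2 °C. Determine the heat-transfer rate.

Series thermal resistances, inner to outer:
  R_copper = (1/0.745 − 1/0.755)/(4πk) = 0.01778/(4π·401) = 3.528×10^-6 K/W
  R_polyurethane foam = (1/0.755 − 1/1.30)/(4πk) = 0.5553/(4π·0.0294) = 1.503 K/W
ΣR = 3.528×10^-6 + 1.503 = 1.503 K/W
Q = ΔT/ΣR = (77.5 °C − 16.2 °C)/1.503 = 40.8 W

Q = 40.8 W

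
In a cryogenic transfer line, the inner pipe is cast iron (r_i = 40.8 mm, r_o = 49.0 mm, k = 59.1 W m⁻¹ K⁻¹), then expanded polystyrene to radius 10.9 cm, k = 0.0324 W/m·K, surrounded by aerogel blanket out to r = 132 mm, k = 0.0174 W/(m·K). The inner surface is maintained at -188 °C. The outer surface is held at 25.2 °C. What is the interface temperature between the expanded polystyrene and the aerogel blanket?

T = -40.5 °C

Series thermal resistances, inner to outer:
  R'_cast iron = ln(0.0490/0.0408)/(2πk) = 0.1831/(2π·59.1) = 4.932×10^-4 m·K/W
  R'_expanded polystyrene = ln(0.109/0.0490)/(2πk) = 0.7995/(2π·0.0324) = 3.927 m·K/W
  R'_aerogel blanket = ln(0.132/0.109)/(2πk) = 0.1915/(2π·0.0174) = 1.751 m·K/W
ΣR = 4.932×10^-4 + 3.927 + 1.751 = 5.678 m·K/W
Q' = ΔT/ΣR = (-188 °C − 25.2 °C)/5.678 = -37.55 W/m
From the inner boundary to the expanded polystyrene/aerogel blanket interface, ΣR_partial = 3.927 m·K/W.
T_interface = T_in − Q'·ΣR_partial = -188 °C − (-37.55)(3.927) = -40.5 °C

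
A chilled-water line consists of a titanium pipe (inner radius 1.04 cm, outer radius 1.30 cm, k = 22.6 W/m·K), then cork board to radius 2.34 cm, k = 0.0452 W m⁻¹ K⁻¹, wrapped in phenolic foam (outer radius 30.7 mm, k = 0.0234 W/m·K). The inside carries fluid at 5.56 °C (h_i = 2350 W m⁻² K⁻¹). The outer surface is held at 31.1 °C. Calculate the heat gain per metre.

Q' = 6.51 W/m

Series thermal resistances, inner to outer:
  R'_conv,in = 1/(2πr h) = 1/(2π·0.0104·2350) = 0.006512 m·K/W
  R'_titanium = ln(0.0130/0.0104)/(2πk) = 0.2231/(2π·22.6) = 0.001571 m·K/W
  R'_cork board = ln(0.0234/0.0130)/(2πk) = 0.5878/(2π·0.0452) = 2.070 m·K/W
  R'_phenolic foam = ln(0.0307/0.0234)/(2πk) = 0.2715/(2π·0.0234) = 1.847 m·K/W
ΣR = 0.006512 + 0.001571 + 2.070 + 1.847 = 3.925 m·K/W
Q' = ΔT/ΣR = (5.56 °C − 31.1 °C)/3.925 = -6.51 W/m
(Negative Q' ⇒ heat flows inward; heat gain = 6.51 W/m.)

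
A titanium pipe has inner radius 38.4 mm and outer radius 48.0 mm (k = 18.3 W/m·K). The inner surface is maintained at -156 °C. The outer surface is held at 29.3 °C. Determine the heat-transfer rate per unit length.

Q' = 95.5 kW/m

Q' = 2πk·ΔT/ln(r₂/r₁) = 2π × 18.3 × 185.3 / ln(0.0480/0.0384) = 95500 W/m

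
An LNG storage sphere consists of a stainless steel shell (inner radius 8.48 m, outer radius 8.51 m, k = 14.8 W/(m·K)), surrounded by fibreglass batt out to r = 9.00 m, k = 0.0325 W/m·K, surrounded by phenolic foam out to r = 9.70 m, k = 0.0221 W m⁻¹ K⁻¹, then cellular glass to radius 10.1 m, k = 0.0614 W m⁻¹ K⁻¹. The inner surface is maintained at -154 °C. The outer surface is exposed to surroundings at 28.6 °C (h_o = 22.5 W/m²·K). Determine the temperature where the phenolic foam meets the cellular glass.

T = 9.1 °C

Resistance network (inner→outer):
  R_stainless steel = (1/8.48 − 1/8.51)/(4πk) = 4.157×10^-4/(4π·14.8) = 2.235×10^-6 K/W
  R_fibreglass batt = (1/8.51 − 1/9.00)/(4πk) = 0.006398/(4π·0.0325) = 0.01567 K/W
  R_phenolic foam = (1/9.00 − 1/9.70)/(4πk) = 0.008018/(4π·0.0221) = 0.02887 K/W
  R_cellular glass = (1/9.70 − 1/10.1)/(4πk) = 0.004083/(4π·0.0614) = 0.005292 K/W
  R_conv,out = 1/(4πr²h) = 1/(4π·10.1²·22.5) = 3.467×10^-5 K/W
ΣR = 2.235×10^-6 + 0.01567 + 0.02887 + 0.005292 + 3.467×10^-5 = 0.04987 K/W
Q = ΔT/ΣR = (-154 °C − 28.6 °C)/0.04987 = -3662 W
From the inner boundary to the phenolic foam/cellular glass interface, ΣR_partial = 0.04454 K/W.
T_interface = T_in − Q·ΣR_partial = -154 °C − (-3662)(0.04454) = 9.1 °C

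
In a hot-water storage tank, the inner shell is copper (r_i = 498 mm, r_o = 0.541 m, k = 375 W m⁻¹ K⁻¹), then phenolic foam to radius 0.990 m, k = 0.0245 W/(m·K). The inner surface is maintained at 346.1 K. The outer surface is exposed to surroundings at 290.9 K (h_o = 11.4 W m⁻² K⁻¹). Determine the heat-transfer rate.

Resistance network (inner→outer):
  R_copper = (1/0.498 − 1/0.541)/(4πk) = 0.1596/(4π·375) = 3.387×10^-5 K/W
  R_phenolic foam = (1/0.541 − 1/0.990)/(4πk) = 0.8383/(4π·0.0245) = 2.723 K/W
  R_conv,out = 1/(4πr²h) = 1/(4π·0.990²·11.4) = 0.007122 K/W
ΣR = 3.387×10^-5 + 2.723 + 0.007122 = 2.730 K/W
Q = ΔT/ΣR = (346.1 K − 290.9 K)/2.730 = 20.2 W

Q = 20.2 W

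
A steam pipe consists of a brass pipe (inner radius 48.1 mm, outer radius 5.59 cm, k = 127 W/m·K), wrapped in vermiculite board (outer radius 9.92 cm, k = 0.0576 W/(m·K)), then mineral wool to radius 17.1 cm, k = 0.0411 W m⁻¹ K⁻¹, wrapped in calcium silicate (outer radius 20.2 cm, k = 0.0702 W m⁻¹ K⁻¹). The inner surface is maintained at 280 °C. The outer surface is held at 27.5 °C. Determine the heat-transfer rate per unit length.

Treat each layer as a resistance in series:
  R'_brass = ln(0.0559/0.0481)/(2πk) = 0.1503/(2π·127) = 1.883×10^-4 m·K/W
  R'_vermiculite board = ln(0.0992/0.0559)/(2πk) = 0.5736/(2π·0.0576) = 1.585 m·K/W
  R'_mineral wool = ln(0.171/0.0992)/(2πk) = 0.5445/(2π·0.0411) = 2.109 m·K/W
  R'_calcium silicate = ln(0.202/0.171)/(2πk) = 0.1666/(2π·0.0702) = 0.3777 m·K/W
ΣR = 1.883×10^-4 + 1.585 + 2.109 + 0.3777 = 4.072 m·K/W
Q' = ΔT/ΣR = (280 °C − 27.5 °C)/4.072 = 62.0 W/m

Q' = 62.0 W/m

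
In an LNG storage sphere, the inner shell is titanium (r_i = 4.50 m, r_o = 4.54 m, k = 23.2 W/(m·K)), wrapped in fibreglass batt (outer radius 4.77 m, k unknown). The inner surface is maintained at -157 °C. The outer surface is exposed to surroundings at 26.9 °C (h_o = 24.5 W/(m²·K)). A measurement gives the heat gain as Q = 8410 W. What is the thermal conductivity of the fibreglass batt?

ΣR = ΔT/Q = |-157 − 26.9|/8410 = 0.02187 K/W
Known resistances:
  R_titanium = (1/4.50 − 1/4.54)/(4πk) = 0.001958/(4π·23.2) = 6.716×10^-6 K/W
  R_conv,out = 1/(4πr²h) = 1/(4π·4.77²·24.5) = 1.428×10^-4 K/W
R_fibreglass batt = ΣR − ΣR_known = 0.02187 − 1.495×10^-4 = 0.02172 K/W
(1/r₁−1/r₂)/(4πk) = 0.02172 ⇒ k = 0.01062/(4π·0.02172) = 0.0389 W/m·K

k = 0.0389 W/m·K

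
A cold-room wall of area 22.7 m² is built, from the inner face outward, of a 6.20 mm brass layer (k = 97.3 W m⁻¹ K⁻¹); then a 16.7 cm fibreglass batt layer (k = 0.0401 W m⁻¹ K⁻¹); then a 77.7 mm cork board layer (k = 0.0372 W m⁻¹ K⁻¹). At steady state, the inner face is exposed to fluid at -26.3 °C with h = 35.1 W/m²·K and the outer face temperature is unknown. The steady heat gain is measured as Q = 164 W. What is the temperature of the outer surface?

T_out = 19.1 °C

Sum the resistances:
  R_conv,in = 1/(hA) = 1/(35.1·22.7) = 0.001255 K/W
  R_brass = L/(kA) = 0.00620/(97.3·22.7) = 2.807×10^-6 K/W
  R_fibreglass batt = L/(kA) = 0.167/(0.0401·22.7) = 0.1835 K/W
  R_cork board = L/(kA) = 0.0777/(0.0372·22.7) = 0.09201 K/W
ΣR = 0.2767 K/W
ΔT = Q·ΣR = 164 × 0.2767 = 45.38 K
Heat flows inward, so T_out = T_in + ΔT = -26.3 + 45.38 = 19.1 °C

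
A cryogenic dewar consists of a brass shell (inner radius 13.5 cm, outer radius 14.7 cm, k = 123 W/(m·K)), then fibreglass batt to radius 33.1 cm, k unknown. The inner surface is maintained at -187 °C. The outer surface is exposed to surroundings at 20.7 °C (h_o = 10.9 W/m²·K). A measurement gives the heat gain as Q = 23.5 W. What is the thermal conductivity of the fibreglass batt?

ΣR = ΔT/Q = |-187 − 20.7|/23.5 = 8.838 K/W
Known resistances:
  R_brass = (1/0.135 − 1/0.147)/(4πk) = 0.6047/(4π·123) = 3.912×10^-4 K/W
  R_conv,out = 1/(4πr²h) = 1/(4π·0.331²·10.9) = 0.06664 K/W
R_fibreglass batt = ΣR − ΣR_known = 8.838 − 0.06703 = 8.771 K/W
(1/r₁−1/r₂)/(4πk) = 8.771 ⇒ k = 3.782/(4π·8.771) = 0.0343 W/m·K

k = 0.0343 W/m·K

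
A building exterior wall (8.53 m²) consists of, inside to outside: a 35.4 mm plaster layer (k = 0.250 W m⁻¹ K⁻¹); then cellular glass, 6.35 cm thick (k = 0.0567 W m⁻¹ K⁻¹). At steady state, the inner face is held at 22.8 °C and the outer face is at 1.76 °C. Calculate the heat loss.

Q = 142 W

Treat each layer as a resistance in series:
  R_plaster = L/(kA) = 0.0354/(0.250·8.53) = 0.01660 K/W
  R_cellular glass = L/(kA) = 0.0635/(0.0567·8.53) = 0.1313 K/W
ΣR = 0.01660 + 0.1313 = 0.1479 K/W
Q = ΔT/ΣR = (22.8 °C − 1.76 °C)/0.1479 = 142 W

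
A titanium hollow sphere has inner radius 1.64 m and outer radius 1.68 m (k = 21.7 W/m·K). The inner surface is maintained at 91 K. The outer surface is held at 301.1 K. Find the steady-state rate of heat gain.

Q = 4πk·ΔT/(1/r₁ − 1/r₂) = 4π × 21.7 × 210.1 / (1/1.64 − 1/1.68) = 3.95×10^6 W

Q = 3.95×10^6 W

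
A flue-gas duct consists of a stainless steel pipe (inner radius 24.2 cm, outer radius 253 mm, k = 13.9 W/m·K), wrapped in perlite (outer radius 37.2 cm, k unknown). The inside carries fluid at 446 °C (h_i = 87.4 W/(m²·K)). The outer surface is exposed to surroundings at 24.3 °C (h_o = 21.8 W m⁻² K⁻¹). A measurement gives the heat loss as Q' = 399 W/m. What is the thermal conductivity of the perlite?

ΣR = ΔT/Q' = |446 − 24.3|/399 = 1.057 m·K/W
Known resistances:
  R'_conv,in = 1/(2πr h) = 1/(2π·0.242·87.4) = 0.007525 m·K/W
  R'_stainless steel = ln(0.253/0.242)/(2πk) = 0.04445/(2π·13.9) = 5.090×10^-4 m·K/W
  R'_conv,out = 1/(2πr h) = 1/(2π·0.372·21.8) = 0.01963 m·K/W
R_perlite = ΣR − ΣR_known = 1.057 − 0.02766 = 1.029 m·K/W
ln(r₂/r₁)/(2πk) = 1.029 ⇒ k = 0.3855/(2π·1.029) = 0.0596 W/m·K

k = 0.0596 W/m·K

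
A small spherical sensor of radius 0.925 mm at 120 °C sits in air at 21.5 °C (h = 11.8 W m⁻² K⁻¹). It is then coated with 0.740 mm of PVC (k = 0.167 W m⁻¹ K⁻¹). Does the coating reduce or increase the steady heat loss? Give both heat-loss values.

Critical radius for a sphere: r_cr = 2k/h = 0.0283 m = 2.83 cm.
Outer radius after coating: r₂ = 9.25×10^-4 + 7.40×10^-4 = 0.001665 m.
Since r₁ < r_cr and r₂ ≤ r_cr, the coating moves toward the maximum at r_cr — heat loss rises.
Bare: R = 1/(4πr₁²h) = 7882 K/W; Q = 98.5/7882 = 0.0125 W.
Coated: R = R_cond + R_conv = 2662 K/W; Q = 98.5/2662 = 0.0370 W.

increases: 0.0125 → 0.0370 W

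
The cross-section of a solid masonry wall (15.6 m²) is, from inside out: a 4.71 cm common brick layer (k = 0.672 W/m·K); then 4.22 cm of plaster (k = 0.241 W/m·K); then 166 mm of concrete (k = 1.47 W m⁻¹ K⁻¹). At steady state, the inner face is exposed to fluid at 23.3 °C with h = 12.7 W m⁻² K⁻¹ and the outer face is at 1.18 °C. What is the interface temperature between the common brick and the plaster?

T = 15.8 °C

Series thermal resistances, inner to outer:
  R_conv,in = 1/(hA) = 1/(12.7·15.6) = 0.005047 K/W
  R_common brick = L/(kA) = 0.0471/(0.672·15.6) = 0.004493 K/W
  R_plaster = L/(kA) = 0.0422/(0.241·15.6) = 0.01122 K/W
  R_concrete = L/(kA) = 0.166/(1.47·15.6) = 0.007239 K/W
ΣR = 0.005047 + 0.004493 + 0.01122 + 0.007239 = 0.02800 K/W
Q = ΔT/ΣR = (23.3 °C − 1.18 °C)/0.02800 = 790.0 W
From the inner boundary to the common brick/plaster interface, ΣR_partial = 0.009540 K/W.
T_interface = T_in − Q·ΣR_partial = 23.3 °C − (790.0)(0.009540) = 15.8 °C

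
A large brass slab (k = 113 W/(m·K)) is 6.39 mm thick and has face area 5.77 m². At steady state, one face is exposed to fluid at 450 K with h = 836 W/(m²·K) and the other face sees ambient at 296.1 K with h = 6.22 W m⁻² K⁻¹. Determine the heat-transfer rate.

Resistance network (inner→outer):
  R_conv,in = 1/(hA) = 1/(836·5.77) = 2.073×10^-4 K/W
  R_brass = L/(kA) = 0.00639/(113·5.77) = 9.800×10^-6 K/W
  R_conv,out = 1/(hA) = 1/(6.22·5.77) = 0.02786 K/W
ΣR = 2.073×10^-4 + 9.800×10^-6 + 0.02786 = 0.02808 K/W
Q = ΔT/ΣR = (450 K − 296.1 K)/0.02808 = 5480 W

Q = 5480 W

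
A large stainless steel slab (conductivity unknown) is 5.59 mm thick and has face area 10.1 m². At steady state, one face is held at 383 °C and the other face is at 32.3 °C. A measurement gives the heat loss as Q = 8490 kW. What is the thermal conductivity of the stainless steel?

k = 13.4 W/m·K

ΣR = ΔT/Q = |383 − 32.3|/8.49×10^6 = 4.131×10^-5 K/W
L/(kA) = 4.131×10^-5 ⇒ k = 0.00559/(4.131×10^-5·10.1) = 13.4 W/m·K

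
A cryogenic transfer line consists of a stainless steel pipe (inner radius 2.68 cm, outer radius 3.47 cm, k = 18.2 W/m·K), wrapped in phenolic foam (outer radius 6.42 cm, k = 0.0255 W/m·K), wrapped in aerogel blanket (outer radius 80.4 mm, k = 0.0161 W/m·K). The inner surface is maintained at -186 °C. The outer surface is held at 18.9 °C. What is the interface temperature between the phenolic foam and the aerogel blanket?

Treat each layer as a resistance in series:
  R'_stainless steel = ln(0.0347/0.0268)/(2πk) = 0.2583/(2π·18.2) = 0.002259 m·K/W
  R'_phenolic foam = ln(0.0642/0.0347)/(2πk) = 0.6153/(2π·0.0255) = 3.840 m·K/W
  R'_aerogel blanket = ln(0.0804/0.0642)/(2πk) = 0.2250/(2π·0.0161) = 2.224 m·K/W
ΣR = 0.002259 + 3.840 + 2.224 = 6.066 m·K/W
Q' = ΔT/ΣR = (-186 °C − 18.9 °C)/6.066 = -33.78 W/m
From the inner boundary to the phenolic foam/aerogel blanket interface, ΣR_partial = 3.842 m·K/W.
T_interface = T_in − Q'·ΣR_partial = -186 °C − (-33.78)(3.842) = -56.2 °C

T = -56.2 °C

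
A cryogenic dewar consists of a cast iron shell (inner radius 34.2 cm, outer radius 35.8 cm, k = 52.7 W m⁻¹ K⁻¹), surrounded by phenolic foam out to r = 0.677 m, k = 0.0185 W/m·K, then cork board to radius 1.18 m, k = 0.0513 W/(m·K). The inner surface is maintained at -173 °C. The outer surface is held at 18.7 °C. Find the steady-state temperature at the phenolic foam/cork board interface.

Treat each layer as a resistance in series:
  R_cast iron = (1/0.342 − 1/0.358)/(4πk) = 0.1307/(4π·52.7) = 1.973×10^-4 K/W
  R_phenolic foam = (1/0.358 − 1/0.677)/(4πk) = 1.316/(4π·0.0185) = 5.662 K/W
  R_cork board = (1/0.677 − 1/1.18)/(4πk) = 0.6296/(4π·0.0513) = 0.9767 K/W
ΣR = 1.973×10^-4 + 5.662 + 0.9767 = 6.639 K/W
Q = ΔT/ΣR = (-173 °C − 18.7 °C)/6.639 = -28.87 W
From the inner boundary to the phenolic foam/cork board interface, ΣR_partial = 5.662 K/W.
T_interface = T_in − Q·ΣR_partial = -173 °C − (-28.87)(5.662) = -9.5 °C

T = -9.5 °C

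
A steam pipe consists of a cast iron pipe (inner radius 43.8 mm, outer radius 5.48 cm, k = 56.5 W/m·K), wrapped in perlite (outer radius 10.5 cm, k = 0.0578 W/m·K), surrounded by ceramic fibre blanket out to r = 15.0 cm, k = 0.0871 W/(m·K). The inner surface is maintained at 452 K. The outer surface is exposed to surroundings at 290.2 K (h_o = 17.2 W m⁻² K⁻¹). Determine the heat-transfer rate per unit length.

Treat each layer as a resistance in series:
  R'_cast iron = ln(0.0548/0.0438)/(2πk) = 0.2241/(2π·56.5) = 6.311×10^-4 m·K/W
  R'_perlite = ln(0.105/0.0548)/(2πk) = 0.6503/(2π·0.0578) = 1.791 m·K/W
  R'_ceramic fibre blanket = ln(0.150/0.105)/(2πk) = 0.3567/(2π·0.0871) = 0.6517 m·K/W
  R'_conv,out = 1/(2πr h) = 1/(2π·0.150·17.2) = 0.06169 m·K/W
ΣR = 6.311×10^-4 + 1.791 + 0.6517 + 0.06169 = 2.505 m·K/W
Q' = ΔT/ΣR = (452 K − 290.2 K)/2.505 = 64.6 W/m

Q' = 64.6 W/m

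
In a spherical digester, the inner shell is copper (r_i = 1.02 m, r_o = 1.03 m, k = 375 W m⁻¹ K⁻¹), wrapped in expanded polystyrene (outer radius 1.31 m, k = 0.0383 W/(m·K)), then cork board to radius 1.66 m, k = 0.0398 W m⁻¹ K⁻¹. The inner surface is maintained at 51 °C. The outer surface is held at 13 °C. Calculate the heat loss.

Treat each layer as a resistance in series:
  R_copper = (1/1.02 − 1/1.03)/(4πk) = 0.009518/(4π·375) = 2.020×10^-6 K/W
  R_expanded polystyrene = (1/1.03 − 1/1.31)/(4πk) = 0.2075/(4π·0.0383) = 0.4312 K/W
  R_cork board = (1/1.31 − 1/1.66)/(4πk) = 0.1609/(4π·0.0398) = 0.3218 K/W
ΣR = 2.020×10^-6 + 0.4312 + 0.3218 = 0.7530 K/W
Q = ΔT/ΣR = (51 °C − 13 °C)/0.7530 = 50.5 W

Q = 50.5 W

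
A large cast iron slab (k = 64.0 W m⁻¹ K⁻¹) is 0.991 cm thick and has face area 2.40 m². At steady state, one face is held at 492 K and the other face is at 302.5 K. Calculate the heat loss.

Q = 2.94×10^6 W

Q = kA·ΔT/L = 64.0 × 2.40 × |492 K − 302.5 K| / 0.00991 = 2.94×10^6 W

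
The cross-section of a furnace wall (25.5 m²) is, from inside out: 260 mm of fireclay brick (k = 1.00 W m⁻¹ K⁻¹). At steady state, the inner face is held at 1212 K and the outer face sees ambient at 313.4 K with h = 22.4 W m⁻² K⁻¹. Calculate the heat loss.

Q = 75.2 kW

Resistance network (inner→outer):
  R_fireclay brick = L/(kA) = 0.260/(1.00·25.5) = 0.01020 K/W
  R_conv,out = 1/(hA) = 1/(22.4·25.5) = 0.001751 K/W
ΣR = 0.01020 + 0.001751 = 0.01195 K/W
Q = ΔT/ΣR = (1212 K − 313.4 K)/0.01195 = 75200 W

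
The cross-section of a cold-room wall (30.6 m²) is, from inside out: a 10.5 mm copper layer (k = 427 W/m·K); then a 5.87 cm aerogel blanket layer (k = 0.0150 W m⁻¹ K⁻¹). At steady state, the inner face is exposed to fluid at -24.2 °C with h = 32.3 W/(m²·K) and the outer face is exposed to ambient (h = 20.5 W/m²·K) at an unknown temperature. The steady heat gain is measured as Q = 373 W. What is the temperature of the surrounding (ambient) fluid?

Series resistances:
  R_conv,in = 1/(hA) = 1/(32.3·30.6) = 0.001012 K/W
  R_copper = L/(kA) = 0.0105/(427·30.6) = 8.036×10^-7 K/W
  R_aerogel blanket = L/(kA) = 0.0587/(0.0150·30.6) = 0.1279 K/W
  R_conv,out = 1/(hA) = 1/(20.5·30.6) = 0.001594 K/W
ΣR = 0.1305 K/W
ΔT = Q·ΣR = 373 × 0.1305 = 48.68 K
Heat flows inward, so T_out = T_in + ΔT = -24.2 + 48.68 = 24.5 °C

T_out = 24.5 °C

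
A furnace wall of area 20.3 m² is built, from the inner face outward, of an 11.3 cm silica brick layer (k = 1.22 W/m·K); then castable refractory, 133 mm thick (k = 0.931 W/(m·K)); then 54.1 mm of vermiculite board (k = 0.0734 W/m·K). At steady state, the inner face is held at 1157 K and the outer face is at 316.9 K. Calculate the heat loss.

Treat each layer as a resistance in series:
  R_silica brick = L/(kA) = 0.113/(1.22·20.3) = 0.004563 K/W
  R_castable refractory = L/(kA) = 0.133/(0.931·20.3) = 0.007037 K/W
  R_vermiculite board = L/(kA) = 0.0541/(0.0734·20.3) = 0.03631 K/W
ΣR = 0.004563 + 0.007037 + 0.03631 = 0.04791 K/W
Q = ΔT/ΣR = (1157 K − 316.9 K)/0.04791 = 17500 W

Q = 17.5 kW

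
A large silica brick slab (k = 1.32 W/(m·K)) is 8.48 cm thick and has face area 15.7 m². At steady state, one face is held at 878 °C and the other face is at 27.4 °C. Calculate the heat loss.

Q = kA·ΔT/L = 1.32 × 15.7 × |878 °C − 27.4 °C| / 0.0848 = 2.08×10^5 W

Q = 208 kW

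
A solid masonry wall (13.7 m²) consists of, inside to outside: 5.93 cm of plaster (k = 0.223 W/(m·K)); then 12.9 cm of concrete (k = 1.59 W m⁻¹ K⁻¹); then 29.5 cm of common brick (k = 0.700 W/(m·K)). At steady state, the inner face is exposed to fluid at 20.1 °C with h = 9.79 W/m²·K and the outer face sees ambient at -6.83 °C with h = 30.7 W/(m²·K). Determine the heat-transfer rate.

Q = 408 W

Treat each layer as a resistance in series:
  R_conv,in = 1/(hA) = 1/(9.79·13.7) = 0.007456 K/W
  R_plaster = L/(kA) = 0.0593/(0.223·13.7) = 0.01941 K/W
  R_concrete = L/(kA) = 0.129/(1.59·13.7) = 0.005922 K/W
  R_common brick = L/(kA) = 0.295/(0.700·13.7) = 0.03076 K/W
  R_conv,out = 1/(hA) = 1/(30.7·13.7) = 0.002378 K/W
ΣR = 0.007456 + 0.01941 + 0.005922 + 0.03076 + 0.002378 = 0.06593 K/W
Q = ΔT/ΣR = (20.1 °C − -6.83 °C)/0.06593 = 408 W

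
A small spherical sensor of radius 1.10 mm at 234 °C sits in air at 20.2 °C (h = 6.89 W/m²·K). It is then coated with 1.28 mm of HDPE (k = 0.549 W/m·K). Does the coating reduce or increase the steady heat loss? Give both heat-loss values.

Critical radius for a sphere: r_cr = 2k/h = 0.159 m = 15.9 cm.
Outer radius after coating: r₂ = 0.00110 + 0.00128 = 0.00238 m.
Since r₁ < r_cr and r₂ ≤ r_cr, the coating moves toward the maximum at r_cr — heat loss rises.
Bare: R = 1/(4πr₁²h) = 9545 K/W; Q = 213.8/9545 = 0.0224 W.
Coated: R = R_cond + R_conv = 2110 K/W; Q = 213.8/2110 = 0.101 W.

increases: 0.0224 → 0.101 W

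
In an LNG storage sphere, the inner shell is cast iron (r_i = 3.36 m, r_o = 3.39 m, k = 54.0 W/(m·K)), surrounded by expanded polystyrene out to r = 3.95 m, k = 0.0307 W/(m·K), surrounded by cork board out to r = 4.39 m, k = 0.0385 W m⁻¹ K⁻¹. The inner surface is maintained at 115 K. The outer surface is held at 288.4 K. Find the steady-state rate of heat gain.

Q = 1080 W

Resistance network (inner→outer):
  R_cast iron = (1/3.36 − 1/3.39)/(4πk) = 0.002634/(4π·54.0) = 3.881×10^-6 K/W
  R_expanded polystyrene = (1/3.39 − 1/3.95)/(4πk) = 0.04182/(4π·0.0307) = 0.1084 K/W
  R_cork board = (1/3.95 − 1/4.39)/(4πk) = 0.02537/(4π·0.0385) = 0.05245 K/W
ΣR = 3.881×10^-6 + 0.1084 + 0.05245 = 0.1609 K/W
Q = ΔT/ΣR = (115 K − 288.4 K)/0.1609 = -1080 W
(Negative Q ⇒ heat flows inward; heat gain = 1080 W.)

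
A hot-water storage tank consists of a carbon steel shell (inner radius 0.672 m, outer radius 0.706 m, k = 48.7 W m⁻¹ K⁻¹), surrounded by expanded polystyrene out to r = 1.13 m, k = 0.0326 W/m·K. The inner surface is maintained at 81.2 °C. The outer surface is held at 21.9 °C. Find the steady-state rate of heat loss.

Series thermal resistances, inner to outer:
  R_carbon steel = (1/0.672 − 1/0.706)/(4πk) = 0.07166/(4π·48.7) = 1.171×10^-4 K/W
  R_expanded polystyrene = (1/0.706 − 1/1.13)/(4πk) = 0.5315/(4π·0.0326) = 1.297 K/W
ΣR = 1.171×10^-4 + 1.297 = 1.297 K/W
Q = ΔT/ΣR = (81.2 °C − 21.9 °C)/1.297 = 45.7 W

Q = 45.7 W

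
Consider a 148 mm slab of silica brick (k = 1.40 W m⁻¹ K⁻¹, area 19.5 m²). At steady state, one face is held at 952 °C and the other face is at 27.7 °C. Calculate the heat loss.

Q = kA·ΔT/L = 1.40 × 19.5 × |952 °C − 27.7 °C| / 0.148 = 1.70×10^5 W

Q = 170 kW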